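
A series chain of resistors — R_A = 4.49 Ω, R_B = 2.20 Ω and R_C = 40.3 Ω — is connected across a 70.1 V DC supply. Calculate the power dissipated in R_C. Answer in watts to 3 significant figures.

In a series string the same current flows through every resistor — find that current, then P = I²R for the one we want.
R_total = 4.49 + 2.20 + 40.3 = 46.99 Ω
I = V / R_total = 70.1 / 46.99 = 1.492 A
P_R_C = I² × R_C = (1.492)² × 40.3 = 89.69 W

89.7 W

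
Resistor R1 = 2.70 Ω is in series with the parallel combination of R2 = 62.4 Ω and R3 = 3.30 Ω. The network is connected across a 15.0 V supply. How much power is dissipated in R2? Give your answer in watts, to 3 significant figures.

Reduce the parallel pair to R_p first; the network is then a simple series string.
R_p = (62.4×3.30)/(62.4+3.30) = 3.134 Ω
R_total = 2.70 + 3.134 = 5.834 Ω
I = V / R_total = 15.0 / 5.834 = 2.571 A
Voltage across the parallel pair: V_p = I × R_p = 2.571 × 3.134 = 8.058 V
R2 is across V_p, so use P = V²/R for that branch.
P_R2 = (8.058)² / 62.4 = 1.041 W

1.04 W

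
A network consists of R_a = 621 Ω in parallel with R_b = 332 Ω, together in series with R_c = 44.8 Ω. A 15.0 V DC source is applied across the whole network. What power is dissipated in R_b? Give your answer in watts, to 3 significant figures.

0.465 W

Collapse the R_a‖R_b pair into one equivalent R_p; then R_p and R_c form a series string.
R_p = (621×332)/(621+332) = 216.3 Ω
R_total = R_p + 44.8 = 216.3 + 44.8 = 261.1 Ω
I = V / R_total = 15.0 / 261.1 = 0.05744 A
Voltage across the parallel pair: V_p = I × R_p = 0.05744 × 216.3 = 12.43 V
R_b has V_p across it, so P = V_p²/R_b.
P_R_b = (12.43)² / 332 = 0.4651 W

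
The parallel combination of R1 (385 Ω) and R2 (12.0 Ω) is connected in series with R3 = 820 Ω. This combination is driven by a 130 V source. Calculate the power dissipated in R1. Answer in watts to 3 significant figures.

0.00860 W

First find R_p for the parallel pair, then treat R_p + R3 as a series loop.
R_p = (385×12.0)/(385+12.0) = 11.64 Ω
R_total = R_p + 820 = 11.64 + 820 = 831.6 Ω
I = V / R_total = 130 / 831.6 = 0.1563 A
Voltage across the parallel pair: V_p = I × R_p = 0.1563 × 11.64 = 1.819 V
Use P = V²/R for R1 with V = V_p.
P_R1 = (1.819)² / 385 = 0.008595 W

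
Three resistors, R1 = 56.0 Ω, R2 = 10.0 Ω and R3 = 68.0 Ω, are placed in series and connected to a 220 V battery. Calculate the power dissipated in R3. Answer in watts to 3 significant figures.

In a series string the same current flows through every resistor — find that current, then P = I²R for the one we want.
R_total = 56.0 + 10.0 + 68.0 = 134.0 Ω
I = V / R_total = 220 / 134.0 = 1.642 A
P_R3 = I² × R3 = (1.642)² × 68.0 = 183.3 W

183 W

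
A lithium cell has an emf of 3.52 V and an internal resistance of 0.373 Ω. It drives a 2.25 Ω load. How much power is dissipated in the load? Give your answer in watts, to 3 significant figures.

4.05 W

Find the circuit current first, then P = I²R for the load (series elements share I).
I = ε / (r + R) = 3.52 / (0.373 + 2.25) = 1.342 A
P_load = I² R = (1.342)² × 2.25 = 4.052 W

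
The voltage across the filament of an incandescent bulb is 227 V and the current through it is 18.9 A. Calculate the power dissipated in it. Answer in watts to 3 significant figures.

4290 W

Both the voltage across and the current through the element are known, so P = V I applies directly.
P = 227 V × 18.90 A = 4290 W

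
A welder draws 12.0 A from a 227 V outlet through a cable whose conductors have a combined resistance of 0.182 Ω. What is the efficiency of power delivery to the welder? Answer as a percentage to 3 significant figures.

The cable carries the full 12.0 A.
P_line = I² R_line = (12.00)² × 0.182 = 26.21 W
P_source = V I = 227 × 12.00 = 2724 W; P_load = 2698 W
η = P_load / P_source = 2698 / 2724 = 0.9904

99.0 %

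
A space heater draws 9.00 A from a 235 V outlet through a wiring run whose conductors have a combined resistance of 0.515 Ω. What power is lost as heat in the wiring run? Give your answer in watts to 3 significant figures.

41.7 W

The wiring run is a series resistance carrying the load current; its dissipation is I²R_line.
The wiring run carries the full 9.00 A.
P_line = I² R_line = (9.000)² × 0.515 = 41.72 W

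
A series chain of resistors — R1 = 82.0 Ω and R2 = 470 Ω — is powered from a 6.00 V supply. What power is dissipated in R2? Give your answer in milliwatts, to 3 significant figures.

55.5 mW

Series elements share the same current, so find I first, then use P = I²R.
R_total = 82.0 + 470 = 552.0 Ω
I = V / R_total = 6.00 / 552.0 = 0.01087 A
P_R2 = I² × R2 = (0.01087)² × 470 = 0.05553 W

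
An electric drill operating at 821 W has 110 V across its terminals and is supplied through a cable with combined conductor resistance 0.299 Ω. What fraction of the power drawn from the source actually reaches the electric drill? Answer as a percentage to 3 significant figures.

I = P / V = 821 / 110 = 7.464 A through the cable.
P_line = I² R_line = (7.464)² × 0.299 = 16.66 W
P_source = P_load + P_line = 821.0 + 16.66 = 837.7 W
η = P_load / P_source = 821.0 / 837.7 = 0.9801

98.0 %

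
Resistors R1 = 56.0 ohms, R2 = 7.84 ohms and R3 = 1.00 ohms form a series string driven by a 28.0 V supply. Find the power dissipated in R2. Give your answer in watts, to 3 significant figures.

1.46 W

Since the resistors are in series they all carry the loop current I = V/R_total; the power in any one is I²R.
R_total = 56.0 + 7.84 + 1.00 = 64.84 Ω
I = V / R_total = 28.0 / 64.84 = 0.4318 A
P_R2 = I² × R2 = (0.4318)² × 7.84 = 1.462 W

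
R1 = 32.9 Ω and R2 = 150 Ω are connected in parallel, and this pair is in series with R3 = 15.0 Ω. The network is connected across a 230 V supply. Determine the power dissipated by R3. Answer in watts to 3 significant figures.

Reduce the parallel combination to a single R_p; the circuit then becomes R_p in series with the remaining resistor.
R_p = (32.9×150)/(32.9+150) = 26.98 Ω
R_total = R_p + 15.0 = 26.98 + 15.0 = 41.98 Ω
I = V / R_total = 230 / 41.98 = 5.479 A
All the supply current flows through R3; use P = I²R3.
P_R3 = (5.479)² × 15.0 = 450.2 W

450 W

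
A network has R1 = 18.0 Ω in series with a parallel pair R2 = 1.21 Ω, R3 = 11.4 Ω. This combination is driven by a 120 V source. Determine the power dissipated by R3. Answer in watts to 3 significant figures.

Reduce the parallel pair to R_p first; the network is then a simple series string.
R_p = (1.21×11.4)/(1.21+11.4) = 1.094 Ω
R_total = 18.0 + 1.094 = 19.09 Ω
I = V / R_total = 120 / 19.09 = 6.285 A
Voltage across the parallel pair: V_p = I × R_p = 6.285 × 1.094 = 6.875 V
With V_p across R3, its power is V_p²/R3.
P_R3 = (6.875)² / 11.4 = 4.146 W

4.15 W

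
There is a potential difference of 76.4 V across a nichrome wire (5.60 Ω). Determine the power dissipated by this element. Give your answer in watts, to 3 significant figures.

V and R are stated; P = V²/R avoids computing the current.
P = (76.4 V)² / 5.60 Ω = 1042 W

1040 W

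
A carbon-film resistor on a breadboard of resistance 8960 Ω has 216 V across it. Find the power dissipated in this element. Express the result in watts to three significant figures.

5.21 W

We know the drop across the element and its resistance — P = V²/R, one step.
P = (216 V)² / 8960 Ω = 5.207 W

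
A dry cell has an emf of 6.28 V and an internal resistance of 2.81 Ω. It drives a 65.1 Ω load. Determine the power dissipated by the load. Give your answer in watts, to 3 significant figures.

0.557 W

Find the circuit current first, then P = I²R for the load (series elements share I).
I = ε / (r + R) = 6.28 / (2.81 + 65.1) = 0.09248 A
P_load = I² R = (0.09248)² × 65.1 = 0.5567 W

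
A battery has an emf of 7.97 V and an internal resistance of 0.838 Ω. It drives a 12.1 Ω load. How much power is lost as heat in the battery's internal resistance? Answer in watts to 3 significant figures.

The internal resistance carries the same current as the load; P_int = I²r.
I = ε / (r + R) = 7.97 / (0.838 + 12.1) = 0.6160 A
P_int = I² r = (0.6160)² × 0.838 = 0.3180 W

0.318 W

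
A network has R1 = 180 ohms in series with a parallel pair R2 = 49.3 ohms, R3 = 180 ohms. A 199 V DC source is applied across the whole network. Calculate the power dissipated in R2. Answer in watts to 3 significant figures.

Replace R2 and R3 with their parallel equivalent so the circuit becomes R1 in series with R_p.
R_p = (49.3×180)/(49.3+180) = 38.70 Ω
R_total = 180 + 38.70 = 218.7 Ω
I = V / R_total = 199 / 218.7 = 0.9099 A
Voltage across the parallel pair: V_p = I × R_p = 0.9099 × 38.70 = 35.21 V
With V_p across R2, its power is V_p²/R2.
P_R2 = (35.21)² / 49.3 = 25.15 W

25.2 W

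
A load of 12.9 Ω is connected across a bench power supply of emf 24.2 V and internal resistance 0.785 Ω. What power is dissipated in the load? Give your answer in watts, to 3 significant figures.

40.3 W

The internal resistance and the load are in series, so the same I flows through both; get I from ε/(r+R), then I²R for the load.
I = ε / (r + R) = 24.2 / (0.785 + 12.9) = 1.768 A
P_load = I² R = (1.768)² × 12.9 = 40.34 W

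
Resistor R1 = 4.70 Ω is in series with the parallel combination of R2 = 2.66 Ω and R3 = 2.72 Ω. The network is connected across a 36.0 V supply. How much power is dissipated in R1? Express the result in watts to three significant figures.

167 W

First combine the parallel branches into one equivalent R_p, then R1 + R_p is a series pair.
R_p = (2.66×2.72)/(2.66+2.72) = 1.345 Ω
R_total = 4.70 + 1.345 = 6.045 Ω
I = V / R_total = 36.0 / 6.045 = 5.955 A
The full supply current passes through R1: P = I²R.
P_R1 = (5.955)² × 4.70 = 166.7 W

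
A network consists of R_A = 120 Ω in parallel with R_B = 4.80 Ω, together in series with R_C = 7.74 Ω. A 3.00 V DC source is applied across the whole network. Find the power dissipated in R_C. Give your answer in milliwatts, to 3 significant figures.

456 mW

Combine R_A and R_B into their parallel equivalent first, reducing the network to two series resistors.
R_p = (120×4.80)/(120+4.80) = 4.615 Ω
R_total = R_p + 7.74 = 4.615 + 7.74 = 12.36 Ω
I = V / R_total = 3.00 / 12.36 = 0.2428 A
R_C carries the full series current, so P = I²R.
P_R_C = (0.2428)² × 7.74 = 0.4563 W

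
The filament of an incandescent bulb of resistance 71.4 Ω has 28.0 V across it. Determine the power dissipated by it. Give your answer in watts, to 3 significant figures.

11.0 W

We know the drop across the element and its resistance — P = V²/R, one step.
P = (28.0 V)² / 71.4 Ω = 10.98 W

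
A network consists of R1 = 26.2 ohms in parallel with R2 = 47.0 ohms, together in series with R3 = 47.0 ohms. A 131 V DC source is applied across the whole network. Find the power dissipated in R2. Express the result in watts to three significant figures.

25.4 W

Combine R1 and R2 into their parallel equivalent first, reducing the network to two series resistors.
R_p = (26.2×47.0)/(26.2+47.0) = 16.82 Ω
R_total = R_p + 47.0 = 16.82 + 47.0 = 63.82 Ω
I = V / R_total = 131 / 63.82 = 2.053 A
Voltage across the parallel pair: V_p = I × R_p = 2.053 × 16.82 = 34.53 V
R2 has V_p across it, so P = V_p²/R2.
P_R2 = (34.53)² / 47.0 = 25.37 W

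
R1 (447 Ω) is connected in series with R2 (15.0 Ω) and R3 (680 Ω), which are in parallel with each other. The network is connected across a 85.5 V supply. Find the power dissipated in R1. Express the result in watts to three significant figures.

15.3 W

Reduce the parallel pair to R_p first; the network is then a simple series string.
R_p = (15.0×680)/(15.0+680) = 14.68 Ω
R_total = 447 + 14.68 = 461.7 Ω
I = V / R_total = 85.5 / 461.7 = 0.1852 A
R1 carries the full series current, so P = I²R.
P_R1 = (0.1852)² × 447 = 15.33 W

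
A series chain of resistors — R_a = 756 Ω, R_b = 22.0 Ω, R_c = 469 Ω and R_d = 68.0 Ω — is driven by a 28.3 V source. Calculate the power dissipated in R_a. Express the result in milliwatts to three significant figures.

350 mW

In a series string the same current flows through every resistor — find that current, then P = I²R for the one we want.
R_total = 756 + 22.0 + 469 + 68.0 = 1315 Ω
I = V / R_total = 28.3 / 1315 = 0.02152 A
P_R_a = I² × R_a = (0.02152)² × 756 = 0.3501 W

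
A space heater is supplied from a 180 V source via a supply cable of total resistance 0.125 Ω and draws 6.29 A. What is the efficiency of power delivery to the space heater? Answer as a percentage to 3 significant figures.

The supply cable carries the full 6.29 A.
P_line = I² R_line = (6.290)² × 0.125 = 4.946 W
P_source = V I = 180 × 6.290 = 1132 W; P_load = 1127 W
η = P_load / P_source = 1127 / 1132 = 0.9956

99.6 %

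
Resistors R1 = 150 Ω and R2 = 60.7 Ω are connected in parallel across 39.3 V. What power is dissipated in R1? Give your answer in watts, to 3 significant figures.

Every branch has 39.3 V across it, so for R1 the power is simply V²/R.
P_R1 = V² / R1 = (39.3)² / 150 Ω = 10.30 W

10.3 W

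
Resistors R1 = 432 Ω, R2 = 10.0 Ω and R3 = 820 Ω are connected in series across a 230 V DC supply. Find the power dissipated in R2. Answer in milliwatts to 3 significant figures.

Since the resistors are in series they all carry the loop current I = V/R_total; the power in any one is I²R.
R_total = 432 + 10.0 + 820 = 1262 Ω
I = V / R_total = 230 / 1262 = 0.1823 A
P_R2 = I² × R2 = (0.1823)² × 10.0 = 0.3322 W

332 mW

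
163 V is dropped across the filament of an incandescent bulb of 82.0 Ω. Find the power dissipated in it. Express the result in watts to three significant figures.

We know the drop across the element and its resistance — P = V²/R, one step.
P = (163 V)² / 82.0 Ω = 324.0 W

324 W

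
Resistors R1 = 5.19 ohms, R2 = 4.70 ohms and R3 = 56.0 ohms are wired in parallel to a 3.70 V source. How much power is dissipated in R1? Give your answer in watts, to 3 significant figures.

2.64 W

R1 sits directly across the source, so P = V²/R with V = 3.70 V.
P_R1 = V² / R1 = (3.70)² / 5.19 Ω = 2.638 W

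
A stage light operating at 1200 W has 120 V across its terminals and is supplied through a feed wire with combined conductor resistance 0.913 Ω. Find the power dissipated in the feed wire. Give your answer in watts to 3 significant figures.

91.3 W

Line loss is just I²R for the cable — we know both I and R_line directly.
I = P / V = 1200 / 120 = 10.00 A through the feed wire.
P_line = I² R_line = (10.00)² × 0.913 = 91.30 W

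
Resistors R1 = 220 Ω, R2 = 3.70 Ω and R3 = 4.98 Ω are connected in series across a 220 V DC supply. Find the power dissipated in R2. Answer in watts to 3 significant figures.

3.42 W

Every series element carries the same I. Get I from the total resistance, then P = I² × R2.
R_total = 220 + 3.70 + 4.98 = 228.7 Ω
I = V / R_total = 220 / 228.7 = 0.9620 A
P_R2 = I² × R2 = (0.9620)² × 3.70 = 3.424 W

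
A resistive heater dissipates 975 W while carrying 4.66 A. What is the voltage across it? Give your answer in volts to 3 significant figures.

209 V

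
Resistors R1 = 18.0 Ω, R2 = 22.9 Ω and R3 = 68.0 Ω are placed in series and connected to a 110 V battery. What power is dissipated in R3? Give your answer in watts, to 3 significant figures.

69.4 W

Since the resistors are in series they all carry the loop current I = V/R_total; the power in any one is I²R.
R_total = 18.0 + 22.9 + 68.0 = 108.9 Ω
I = V / R_total = 110 / 108.9 = 1.010 A
P_R3 = I² × R3 = (1.010)² × 68.0 = 69.38 W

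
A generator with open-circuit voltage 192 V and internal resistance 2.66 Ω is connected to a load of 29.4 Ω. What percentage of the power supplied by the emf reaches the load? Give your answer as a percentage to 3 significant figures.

91.7 %

Efficiency is P_load / P_total. With a series r and R sharing the same I, P = I²R for each, so η = R/(R+r).
η = R / (R + r) = 29.4 / (29.4 + 2.66) = 0.9170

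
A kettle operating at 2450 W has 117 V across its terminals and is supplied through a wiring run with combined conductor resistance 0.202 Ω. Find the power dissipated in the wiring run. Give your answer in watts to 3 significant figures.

88.6 W

Only the current and the line resistance are needed for the I²R loss.
I = P / V = 2450 / 117 = 20.94 A through the wiring run.
P_line = I² R_line = (20.94)² × 0.202 = 88.58 W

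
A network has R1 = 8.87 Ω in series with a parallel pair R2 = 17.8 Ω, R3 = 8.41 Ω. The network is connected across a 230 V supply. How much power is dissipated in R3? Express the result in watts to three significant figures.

965 W

Reduce the parallel pair to R_p first; the network is then a simple series string.
R_p = (17.8×8.41)/(17.8+8.41) = 5.711 Ω
R_total = 8.87 + 5.711 = 14.58 Ω
I = V / R_total = 230 / 14.58 = 15.77 A
Voltage across the parallel pair: V_p = I × R_p = 15.77 × 5.711 = 90.09 V
R3 sees V_p directly, so P = V_p² / R3.
P_R3 = (90.09)² / 8.41 = 965.1 W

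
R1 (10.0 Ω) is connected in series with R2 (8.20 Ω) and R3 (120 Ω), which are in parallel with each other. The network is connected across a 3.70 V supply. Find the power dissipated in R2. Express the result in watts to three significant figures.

0.315 W

Reduce the parallel pair to R_p first; the network is then a simple series string.
R_p = (8.20×120)/(8.20+120) = 7.676 Ω
R_total = 10.0 + 7.676 = 17.68 Ω
I = V / R_total = 3.70 / 17.68 = 0.2093 A
Voltage across the parallel pair: V_p = I × R_p = 0.2093 × 7.676 = 1.607 V
With V_p across R2, its power is V_p²/R2.
P_R2 = (1.607)² / 8.20 = 0.3148 W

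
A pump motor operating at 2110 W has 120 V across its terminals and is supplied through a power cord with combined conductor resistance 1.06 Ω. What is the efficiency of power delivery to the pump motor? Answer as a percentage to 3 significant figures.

I = P / V = 2110 / 120 = 17.58 A through the power cord.
P_line = I² R_line = (17.58)² × 1.06 = 327.7 W
P_source = P_load + P_line = 2110 + 327.7 = 2438 W
η = P_load / P_source = 2110 / 2438 = 0.8656

86.6 %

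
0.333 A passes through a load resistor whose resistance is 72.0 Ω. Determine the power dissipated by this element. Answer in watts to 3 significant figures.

7.98 W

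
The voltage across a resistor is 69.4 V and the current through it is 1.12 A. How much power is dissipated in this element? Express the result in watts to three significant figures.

V and I are known directly — P = V I, no intermediate step needed.
P = 69.4 V × 1.120 A = 77.73 W

77.7 W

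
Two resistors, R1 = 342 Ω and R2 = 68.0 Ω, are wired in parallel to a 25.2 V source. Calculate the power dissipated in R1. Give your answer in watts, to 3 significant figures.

1.86 W

Parallel branches share the same voltage; P = V²/R gives the branch power in one step.
P_R1 = V² / R1 = (25.2)² / 342 Ω = 1.857 W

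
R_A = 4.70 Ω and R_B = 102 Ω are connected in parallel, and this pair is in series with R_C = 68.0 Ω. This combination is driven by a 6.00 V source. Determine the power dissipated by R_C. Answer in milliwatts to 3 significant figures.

First find R_p for the parallel pair, then treat R_p + R_C as a series loop.
R_p = (4.70×102)/(4.70+102) = 4.493 Ω
R_total = R_p + 68.0 = 4.493 + 68.0 = 72.49 Ω
I = V / R_total = 6.00 / 72.49 = 0.08277 A
All the supply current flows through R_C; use P = I²R_C.
P_R_C = (0.08277)² × 68.0 = 0.4658 W

466 mW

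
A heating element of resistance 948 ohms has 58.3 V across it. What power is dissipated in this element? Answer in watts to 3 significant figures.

With V across and R both known, P = V²/R gives the dissipation directly.
P = (58.3 V)² / 948 Ω = 3.585 W

3.59 W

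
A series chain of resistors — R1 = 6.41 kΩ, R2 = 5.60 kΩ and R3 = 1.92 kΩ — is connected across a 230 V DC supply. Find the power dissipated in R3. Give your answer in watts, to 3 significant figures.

Every series element carries the same I. Get I from the total resistance, then P = I² × R3.
R_total = (6.41 + 5.60 + 1.92) kΩ = 13930 Ω
I = V / R_total = 230 / 13930 = 0.01651 A
P_R3 = I² × R3 = (0.01651)² × 1920 = 0.5234 W

0.523 W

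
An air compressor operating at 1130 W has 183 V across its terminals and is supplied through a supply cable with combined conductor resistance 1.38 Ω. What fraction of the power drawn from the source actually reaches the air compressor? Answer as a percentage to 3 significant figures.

95.6 %

I = P / V = 1130 / 183 = 6.175 A through the supply cable.
P_line = I² R_line = (6.175)² × 1.38 = 52.62 W
P_source = P_load + P_line = 1130 + 52.62 = 1183 W
η = P_load / P_source = 1130 / 1183 = 0.9555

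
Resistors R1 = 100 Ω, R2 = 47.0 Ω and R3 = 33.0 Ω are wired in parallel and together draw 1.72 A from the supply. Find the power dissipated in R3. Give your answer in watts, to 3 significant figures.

The branches share the same voltage, but only the total current is given — find V from the equivalent resistance first.
1/R_eq = 1/100 + 1/47.0 + 1/33.0 ⇒ R_eq = 16.24 Ω
V = I_total × R_eq = 1.720 × 16.24 = 27.93 V
P_R3 = V² / R3 = (27.93)² / 33.0 = 23.64 W

23.6 W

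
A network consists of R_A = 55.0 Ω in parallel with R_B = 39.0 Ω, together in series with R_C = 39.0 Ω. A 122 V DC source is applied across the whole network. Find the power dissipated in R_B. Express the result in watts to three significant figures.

First find R_p for the parallel pair, then treat R_p + R_C as a series loop.
R_p = (55.0×39.0)/(55.0+39.0) = 22.82 Ω
R_total = R_p + 39.0 = 22.82 + 39.0 = 61.82 Ω
I = V / R_total = 122 / 61.82 = 1.973 A
Voltage across the parallel pair: V_p = I × R_p = 1.973 × 22.82 = 45.03 V
Use P = V²/R for R_B with V = V_p.
P_R_B = (45.03)² / 39.0 = 52.00 W

52.0 W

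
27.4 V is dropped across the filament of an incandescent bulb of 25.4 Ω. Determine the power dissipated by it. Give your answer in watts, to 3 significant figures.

29.6 W

We know the drop across the element and its resistance — P = V²/R, one step.
P = (27.4 V)² / 25.4 Ω = 29.56 W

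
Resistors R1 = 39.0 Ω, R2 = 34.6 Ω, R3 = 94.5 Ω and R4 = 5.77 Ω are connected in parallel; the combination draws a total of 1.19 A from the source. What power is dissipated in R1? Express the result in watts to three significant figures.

Only the total current is stated, so first find the parallel equivalent to get the voltage across the combination.
1/R_eq = 1/39.0 + 1/34.6 + 1/94.5 + 1/5.77 ⇒ R_eq = 4.194 Ω
V = I_total × R_eq = 1.190 × 4.194 = 4.991 V
P_R1 = V² / R1 = (4.991)² / 39.0 = 0.6387 W

0.639 W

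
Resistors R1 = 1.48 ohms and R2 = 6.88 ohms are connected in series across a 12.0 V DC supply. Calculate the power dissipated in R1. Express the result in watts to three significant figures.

Every series element carries the same I. Get I from the total resistance, then P = I² × R1.
R_total = 1.48 + 6.88 = 8.360 Ω
I = V / R_total = 12.0 / 8.360 = 1.435 A
P_R1 = I² × R1 = (1.435)² × 1.48 = 3.049 W

3.05 W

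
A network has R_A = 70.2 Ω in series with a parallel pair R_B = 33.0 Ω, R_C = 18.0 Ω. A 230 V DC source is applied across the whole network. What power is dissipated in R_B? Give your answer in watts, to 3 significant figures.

Reduce the parallel pair to R_p first; the network is then a simple series string.
R_p = (33.0×18.0)/(33.0+18.0) = 11.65 Ω
R_total = 70.2 + 11.65 = 81.85 Ω
I = V / R_total = 230 / 81.85 = 2.810 A
Voltage across the parallel pair: V_p = I × R_p = 2.810 × 11.65 = 32.73 V
With V_p across R_B, its power is V_p²/R_B.
P_R_B = (32.73)² / 33.0 = 32.46 W

32.5 W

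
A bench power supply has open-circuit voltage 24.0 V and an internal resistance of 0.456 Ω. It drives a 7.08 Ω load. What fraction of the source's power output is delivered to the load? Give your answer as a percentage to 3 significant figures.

93.9 %

The source delivers εI, of which I²R reaches the load and I²r is lost; since I is common, η = R/(R+r).
η = R / (R + r) = 7.08 / (7.08 + 0.456) = 0.9395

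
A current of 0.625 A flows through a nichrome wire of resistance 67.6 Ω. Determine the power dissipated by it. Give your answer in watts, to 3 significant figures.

26.4 W

Current and resistance are given, so P = I²R is the direct form.
P = (0.6250 A)² × 67.6 Ω = 26.41 W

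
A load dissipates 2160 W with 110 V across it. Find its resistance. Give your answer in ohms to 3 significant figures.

5.60 Ω

From P = V I = I²R = V²/R, with the two given quantities we get R = V² / P.
R = (110)² / 2160 = 5.602 Ω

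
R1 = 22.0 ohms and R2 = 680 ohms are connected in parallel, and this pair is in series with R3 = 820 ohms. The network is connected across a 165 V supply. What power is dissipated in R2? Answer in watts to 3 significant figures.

Reduce the parallel combination to a single R_p; the circuit then becomes R_p in series with the remaining resistor.
R_p = (22.0×680)/(22.0+680) = 21.31 Ω
R_total = R_p + 820 = 21.31 + 820 = 841.3 Ω
I = V / R_total = 165 / 841.3 = 0.1961 A
Voltage across the parallel pair: V_p = I × R_p = 0.1961 × 21.31 = 4.179 V
R2 sits across V_p; its power is V_p²/R.
P_R2 = (4.179)² / 680 = 0.02569 W

0.0257 W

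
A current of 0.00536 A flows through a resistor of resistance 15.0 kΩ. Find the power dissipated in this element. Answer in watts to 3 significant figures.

0.431 W

The current through and the resistance of the element are both given; use P = I²R.
P = (0.005360 A)² × 15000 Ω = 0.4309 W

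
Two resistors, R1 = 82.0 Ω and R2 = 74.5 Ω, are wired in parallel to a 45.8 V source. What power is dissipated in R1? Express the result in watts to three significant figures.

25.6 W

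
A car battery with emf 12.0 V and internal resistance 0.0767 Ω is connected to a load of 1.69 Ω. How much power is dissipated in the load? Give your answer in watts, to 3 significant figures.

78.0 W

Find the circuit current first, then P = I²R for the load (series elements share I).
I = ε / (r + R) = 12.0 / (0.0767 + 1.69) = 6.792 A
P_load = I² R = (6.792)² × 1.69 = 77.97 W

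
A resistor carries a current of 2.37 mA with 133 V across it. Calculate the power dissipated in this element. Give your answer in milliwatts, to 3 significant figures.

315 mW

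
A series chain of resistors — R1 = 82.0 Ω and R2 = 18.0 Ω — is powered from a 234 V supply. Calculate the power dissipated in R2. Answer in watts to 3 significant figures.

Every series element carries the same I. Get I from the total resistance, then P = I² × R2.
R_total = 82.0 + 18.0 = 100.0 Ω
I = V / R_total = 234 / 100.0 = 2.340 A
P_R2 = I² × R2 = (2.340)² × 18.0 = 98.56 W

98.6 W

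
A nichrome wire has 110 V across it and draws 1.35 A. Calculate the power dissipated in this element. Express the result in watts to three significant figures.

148 W

Both the voltage across and the current through the element are known, so P = V I applies directly.
P = 110 V × 1.350 A = 148.5 W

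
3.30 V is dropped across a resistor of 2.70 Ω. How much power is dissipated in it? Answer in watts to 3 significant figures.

4.03 W

With V across and R both known, P = V²/R gives the dissipation directly.
P = (3.30 V)² / 2.70 Ω = 4.033 W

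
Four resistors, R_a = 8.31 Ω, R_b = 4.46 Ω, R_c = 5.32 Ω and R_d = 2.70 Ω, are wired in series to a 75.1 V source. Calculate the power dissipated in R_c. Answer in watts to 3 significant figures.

69.4 W

Every series element carries the same I. Get I from the total resistance, then P = I² × R_c.
R_total = 8.31 + 4.46 + 5.32 + 2.70 = 20.79 Ω
I = V / R_total = 75.1 / 20.79 = 3.612 A
P_R_c = I² × R_c = (3.612)² × 5.32 = 69.42 W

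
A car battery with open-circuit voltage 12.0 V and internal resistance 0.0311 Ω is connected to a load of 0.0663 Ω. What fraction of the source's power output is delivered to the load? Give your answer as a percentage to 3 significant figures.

The source delivers εI, of which I²R reaches the load and I²r is lost; since I is common, η = R/(R+r).
η = R / (R + r) = 0.0663 / (0.0663 + 0.0311) = 0.6807

68.1 %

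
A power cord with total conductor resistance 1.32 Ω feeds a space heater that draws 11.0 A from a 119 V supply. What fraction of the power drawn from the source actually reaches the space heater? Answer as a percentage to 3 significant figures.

87.8 %

The power cord carries the full 11.0 A.
P_line = I² R_line = (11.00)² × 1.32 = 159.7 W
P_source = V I = 119 × 11.00 = 1309 W; P_load = 1149 W
η = P_load / P_source = 1149 / 1309 = 0.8780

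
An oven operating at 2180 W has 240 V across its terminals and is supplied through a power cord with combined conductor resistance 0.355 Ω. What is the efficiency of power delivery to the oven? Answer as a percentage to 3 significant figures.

98.7 %

I = P / V = 2180 / 240 = 9.083 A through the power cord.
P_line = I² R_line = (9.083)² × 0.355 = 29.29 W
P_source = P_load + P_line = 2180 + 29.29 = 2209 W
η = P_load / P_source = 2180 / 2209 = 0.9867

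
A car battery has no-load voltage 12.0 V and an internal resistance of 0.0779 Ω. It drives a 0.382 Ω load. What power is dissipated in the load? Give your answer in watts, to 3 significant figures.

Find the circuit current first, then P = I²R for the load (series elements share I).
I = ε / (r + R) = 12.0 / (0.0779 + 0.382) = 26.09 A
P_load = I² R = (26.09)² × 0.382 = 260.1 W

260 W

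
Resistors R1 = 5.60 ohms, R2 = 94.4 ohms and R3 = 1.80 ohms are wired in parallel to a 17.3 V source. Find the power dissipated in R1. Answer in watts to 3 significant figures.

53.4 W

The supply voltage appears across each parallel branch — just use P = V²/R1.
P_R1 = V² / R1 = (17.3)² / 5.60 Ω = 53.44 W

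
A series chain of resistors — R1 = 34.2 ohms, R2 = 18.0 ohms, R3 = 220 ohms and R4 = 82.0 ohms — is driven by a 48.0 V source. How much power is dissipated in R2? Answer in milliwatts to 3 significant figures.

Series elements share the same current, so find I first, then use P = I²R.
R_total = 34.2 + 18.0 + 220 + 82.0 = 354.2 Ω
I = V / R_total = 48.0 / 354.2 = 0.1355 A
P_R2 = I² × R2 = (0.1355)² × 18.0 = 0.3306 W

331 mW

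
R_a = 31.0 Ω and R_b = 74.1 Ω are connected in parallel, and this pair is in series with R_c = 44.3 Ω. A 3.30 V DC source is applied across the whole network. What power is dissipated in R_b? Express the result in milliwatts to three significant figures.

Collapse the R_a‖R_b pair into one equivalent R_p; then R_p and R_c form a series string.
R_p = (31.0×74.1)/(31.0+74.1) = 21.86 Ω
R_total = R_p + 44.3 = 21.86 + 44.3 = 66.16 Ω
I = V / R_total = 3.30 / 66.16 = 0.04988 A
Voltage across the parallel pair: V_p = I × R_p = 0.04988 × 21.86 = 1.090 V
R_b sits across V_p; its power is V_p²/R.
P_R_b = (1.090)² / 74.1 = 0.01604 W

16.0 mW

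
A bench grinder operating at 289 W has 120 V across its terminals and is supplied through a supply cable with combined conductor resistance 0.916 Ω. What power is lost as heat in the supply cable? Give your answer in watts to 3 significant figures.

The supply cable and load are in series, so the same current flows in both; the loss is I²R_line.
I = P / V = 289 / 120 = 2.408 A through the supply cable.
P_line = I² R_line = (2.408)² × 0.916 = 5.313 W

5.31 W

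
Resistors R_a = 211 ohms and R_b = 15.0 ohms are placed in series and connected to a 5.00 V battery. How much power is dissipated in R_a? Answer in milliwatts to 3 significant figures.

103 mW

Every series element carries the same I. Get I from the total resistance, then P = I² × R_a.
R_total = 211 + 15.0 = 226.0 Ω
I = V / R_total = 5.00 / 226.0 = 0.02212 A
P_R_a = I² × R_a = (0.02212)² × 211 = 0.1033 W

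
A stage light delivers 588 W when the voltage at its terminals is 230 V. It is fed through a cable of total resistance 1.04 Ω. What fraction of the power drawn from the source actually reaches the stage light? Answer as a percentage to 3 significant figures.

98.9 %

I = P / V = 588 / 230 = 2.557 A through the cable.
P_line = I² R_line = (2.557)² × 1.04 = 6.797 W
P_source = P_load + P_line = 588.0 + 6.797 = 594.8 W
η = P_load / P_source = 588.0 / 594.8 = 0.9886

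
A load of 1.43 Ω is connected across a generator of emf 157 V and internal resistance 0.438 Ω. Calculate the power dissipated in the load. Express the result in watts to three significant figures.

With r and R in series, I = ε/(r+R); the load dissipates I²R.
I = ε / (r + R) = 157 / (0.438 + 1.43) = 84.05 A
P_load = I² R = (84.05)² × 1.43 = 10100 W

10100 W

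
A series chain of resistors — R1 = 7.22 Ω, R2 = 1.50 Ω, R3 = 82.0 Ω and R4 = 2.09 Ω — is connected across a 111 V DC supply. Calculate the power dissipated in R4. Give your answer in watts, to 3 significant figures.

The current is common to all series resistors; compute it, then apply P = I²R for the target.
R_total = 7.22 + 1.50 + 82.0 + 2.09 = 92.81 Ω
I = V / R_total = 111 / 92.81 = 1.196 A
P_R4 = I² × R4 = (1.196)² × 2.09 = 2.990 W

2.99 W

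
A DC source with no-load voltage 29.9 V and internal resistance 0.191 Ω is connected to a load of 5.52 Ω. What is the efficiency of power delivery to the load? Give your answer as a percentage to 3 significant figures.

Efficiency is P_load / P_total. With a series r and R sharing the same I, P = I²R for each, so η = R/(R+r).
η = R / (R + r) = 5.52 / (5.52 + 0.191) = 0.9666

96.7 %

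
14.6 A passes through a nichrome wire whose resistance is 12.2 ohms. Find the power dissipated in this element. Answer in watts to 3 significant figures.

2600 W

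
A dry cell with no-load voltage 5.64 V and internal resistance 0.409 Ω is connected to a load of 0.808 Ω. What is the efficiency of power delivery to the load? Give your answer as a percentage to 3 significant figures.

Efficiency is P_load / P_total. With a series r and R sharing the same I, P = I²R for each, so η = R/(R+r).
η = R / (R + r) = 0.808 / (0.808 + 0.409) = 0.6639

66.4 %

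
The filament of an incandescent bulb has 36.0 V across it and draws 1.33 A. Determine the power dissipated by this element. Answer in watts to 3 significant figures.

With V and I both given, power follows immediately from P = V I.
P = 36.0 V × 1.330 A = 47.88 W

47.9 W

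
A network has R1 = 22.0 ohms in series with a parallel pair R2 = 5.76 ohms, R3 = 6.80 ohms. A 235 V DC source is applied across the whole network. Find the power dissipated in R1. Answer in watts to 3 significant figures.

1930 W

First combine the parallel branches into one equivalent R_p, then R1 + R_p is a series pair.
R_p = (5.76×6.80)/(5.76+6.80) = 3.118 Ω
R_total = 22.0 + 3.118 = 25.12 Ω
I = V / R_total = 235 / 25.12 = 9.356 A
The full supply current passes through R1: P = I²R.
P_R1 = (9.356)² × 22.0 = 1926 W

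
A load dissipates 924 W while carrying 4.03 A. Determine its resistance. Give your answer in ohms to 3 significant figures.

Inverting the appropriate power form: R = P / I².
R = 924 / (4.030)² = 56.89 Ω

56.9 Ω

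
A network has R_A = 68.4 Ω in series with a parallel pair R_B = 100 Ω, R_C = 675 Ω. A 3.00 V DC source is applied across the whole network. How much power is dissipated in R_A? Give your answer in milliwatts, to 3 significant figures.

Replace R_B and R_C with their parallel equivalent so the circuit becomes R_A in series with R_p.
R_p = (100×675)/(100+675) = 87.10 Ω
R_total = 68.4 + 87.10 = 155.5 Ω
I = V / R_total = 3.00 / 155.5 = 0.01929 A
All the current flows through R_A; use P = I²R.
P_R_A = (0.01929)² × 68.4 = 0.02546 W

25.5 mW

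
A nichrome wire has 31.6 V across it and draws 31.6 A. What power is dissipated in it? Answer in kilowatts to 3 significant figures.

0.999 kW

Since both terminal voltage and current are stated, P = V I gives the power in one step.
P = 31.6 V × 31.60 A = 998.6 W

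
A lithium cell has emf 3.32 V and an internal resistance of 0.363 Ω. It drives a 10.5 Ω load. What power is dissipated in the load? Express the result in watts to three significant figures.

0.981 W

Find the circuit current first, then P = I²R for the load (series elements share I).
I = ε / (r + R) = 3.32 / (0.363 + 10.5) = 0.3056 A
P_load = I² R = (0.3056)² × 10.5 = 0.9808 W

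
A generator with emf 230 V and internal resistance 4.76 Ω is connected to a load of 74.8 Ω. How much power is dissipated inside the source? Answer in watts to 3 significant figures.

39.8 W

The internal resistance carries the same current as the load; P_int = I²r.
I = ε / (r + R) = 230 / (4.76 + 74.8) = 2.891 A
P_int = I² r = (2.891)² × 4.76 = 39.78 W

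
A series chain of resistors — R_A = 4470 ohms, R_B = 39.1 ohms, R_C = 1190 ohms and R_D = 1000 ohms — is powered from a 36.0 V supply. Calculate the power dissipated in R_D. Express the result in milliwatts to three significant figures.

28.9 mW

Every series element carries the same I. Get I from the total resistance, then P = I² × R_D.
R_total = 4470 + 39.1 + 1190 + 1000 = 6699 Ω
I = V / R_total = 36.0 / 6699 = 0.005374 A
P_R_D = I² × R_D = (0.005374)² × 1000 = 0.02888 W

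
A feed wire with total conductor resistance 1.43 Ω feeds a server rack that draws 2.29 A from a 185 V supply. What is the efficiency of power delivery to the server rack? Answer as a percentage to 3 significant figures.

The feed wire carries the full 2.29 A.
P_line = I² R_line = (2.290)² × 1.43 = 7.499 W
P_source = V I = 185 × 2.290 = 423.7 W; P_load = 416.2 W
η = P_load / P_source = 416.2 / 423.7 = 0.9823

98.2 %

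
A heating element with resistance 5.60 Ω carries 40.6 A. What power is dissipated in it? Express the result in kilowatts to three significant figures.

9.23 kW

With I and R stated, P = I²R applies in one step.
P = (40.60 A)² × 5.60 Ω = 9231 W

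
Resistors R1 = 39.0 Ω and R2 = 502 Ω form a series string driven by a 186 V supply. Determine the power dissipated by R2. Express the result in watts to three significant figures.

59.3 W

Every series element carries the same I. Get I from the total resistance, then P = I² × R2.
R_total = 39.0 + 502 = 541.0 Ω
I = V / R_total = 186 / 541.0 = 0.3438 A
P_R2 = I² × R2 = (0.3438)² × 502 = 59.34 W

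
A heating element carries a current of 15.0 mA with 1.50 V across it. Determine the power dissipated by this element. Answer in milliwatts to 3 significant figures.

22.5 mW

Since both terminal voltage and current are stated, P = V I gives the power in one step.
P = 1.50 V × 0.01500 A = 0.02250 W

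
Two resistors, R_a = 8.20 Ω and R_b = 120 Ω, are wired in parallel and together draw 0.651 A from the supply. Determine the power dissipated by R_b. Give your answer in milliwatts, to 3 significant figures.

Only the total current is stated, so first find the parallel equivalent to get the voltage across the combination.
1/R_eq = 1/8.20 + 1/120 ⇒ R_eq = 7.676 Ω
V = I_total × R_eq = 0.6510 × 7.676 = 4.997 V
P_R_b = V² / R_b = (4.997)² / 120 = 0.2081 W

208 mW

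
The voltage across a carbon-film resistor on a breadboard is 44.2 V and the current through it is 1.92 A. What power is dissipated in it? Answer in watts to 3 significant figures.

V and I are known directly — P = V I, no intermediate step needed.
P = 44.2 V × 1.920 A = 84.86 W

84.9 W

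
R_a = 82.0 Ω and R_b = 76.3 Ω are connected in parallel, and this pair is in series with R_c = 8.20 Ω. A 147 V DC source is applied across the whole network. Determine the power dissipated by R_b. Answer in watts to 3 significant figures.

Combine R_a and R_b into their parallel equivalent first, reducing the network to two series resistors.
R_p = (82.0×76.3)/(82.0+76.3) = 39.52 Ω
R_total = R_p + 8.20 = 39.52 + 8.20 = 47.72 Ω
I = V / R_total = 147 / 47.72 = 3.080 A
Voltage across the parallel pair: V_p = I × R_p = 3.080 × 39.52 = 121.7 V
Use P = V²/R for R_b with V = V_p.
P_R_b = (121.7)² / 76.3 = 194.2 W

194 W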